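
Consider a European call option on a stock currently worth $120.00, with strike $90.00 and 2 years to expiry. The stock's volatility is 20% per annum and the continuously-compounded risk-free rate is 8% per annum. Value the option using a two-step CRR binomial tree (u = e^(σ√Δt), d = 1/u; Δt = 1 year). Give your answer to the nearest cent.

$44.27

CRR parameters: u = e^(σ√Δt) = e^(0.2·√1) = 1.2214, d = 1/u = 0.8187
Per-period rate: rΔt = 0.08·1 = 0.08, so R = e^0.08 = 1.0833
Risk-neutral probability p = (e^0.08 − 0.8187)/(1.2214 − 0.8187) = 0.2646/0.4027 = 0.6570
Terminal stock prices: S_uu = 179, S_ud = 120, S_dd = 80.44
Terminal payoffs (S − K): max(89.02, 0) = 89.02, max(30, 0) = 30, max(-9.562, 0) = 0
Node u (S = 146.6): V_u = e^(−0.08)·[0.6570·89.0190 + 0.3430·30.0000] = 63.4879
Node d (S = 98.25): V_d = e^(−0.08)·[0.6570·30.0000 + 0.3430·0.0000] = 18.1947
Node 0 (S = 120): V_0 = e^(−0.08)·[0.6570·63.4879 + 0.3430·18.1947] = 44.2656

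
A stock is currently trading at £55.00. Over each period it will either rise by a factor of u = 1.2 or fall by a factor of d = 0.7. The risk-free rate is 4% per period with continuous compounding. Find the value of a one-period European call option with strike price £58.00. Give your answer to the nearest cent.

£5.24

Risk-neutral probability p = (e^0.04 − 0.7)/(1.2 − 0.7) = 0.3408/0.5000 = 0.6816
Terminal stock prices: S_u = 66, S_d = 38.5
Terminal payoffs (S − K): max(8, 0) = 8, max(-19.5, 0) = 0
Node 0 (S = 55): V_0 = e^(−0.04)·[0.6816·8.0000 + 0.3184·0.0000] = 5.2392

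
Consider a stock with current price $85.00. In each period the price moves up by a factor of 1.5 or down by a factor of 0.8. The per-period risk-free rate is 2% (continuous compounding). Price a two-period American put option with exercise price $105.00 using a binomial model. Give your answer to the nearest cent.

Risk-neutral probability p = (e^0.02 − 0.8)/(1.5 − 0.8) = 0.2202/0.7000 = 0.3146
Terminal stock prices: S_uu = 191.2, S_ud = 102, S_dd = 54.4
Terminal payoffs (K − S): max(-86.25, 0) = 0, max(3, 0) = 3, max(50.6, 0) = 50.6
Node u (S = 127.5): continuation = e^(−0.02)·[0.3146·0.0000 + 0.6854·3.0000] = 2.0156; exercise value = 0.0000 ≤ continuation, so V_u = 2.0156
Node d (S = 68): continuation = e^(−0.02)·[0.3146·3.0000 + 0.6854·50.6000] = 34.9209; exercise value = 37.0000 > continuation, so V_d = 37.0000 (exercise)
Node 0 (S = 85): continuation = e^(−0.02)·[0.3146·2.0156 + 0.6854·37.0000] = 25.4801; exercise value = 20.0000 ≤ continuation, so V_0 = 25.4801

$25.48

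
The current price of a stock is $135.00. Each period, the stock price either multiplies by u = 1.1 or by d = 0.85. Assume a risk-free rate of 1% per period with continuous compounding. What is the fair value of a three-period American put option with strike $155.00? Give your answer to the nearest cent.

$23.15

Risk-neutral probability p = (e^0.01 − 0.85)/(1.1 − 0.85) = 0.1601/0.2500 = 0.6402
Terminal stock prices: S_uuu = 179.7, S_uud = 138.8, S_udd = 107.3, S_ddd = 82.91
Terminal payoffs (K − S): max(-24.69, 0) = 0, max(16.15, 0) = 16.15, max(47.71, 0) = 47.71, max(72.09, 0) = 72.09
Node uu (S = 163.4): continuation = e^(−0.01)·[0.6402·0.0000 + 0.3598·16.1525] = 5.7538; exercise value = 0.0000 ≤ continuation, so V_uu = 5.7538
Node ud (S = 126.2): continuation = e^(−0.01)·[0.6402·16.1525 + 0.3598·47.7088] = 27.2327; exercise value = 28.7750 > continuation, so V_ud = 28.7750 (exercise)
Node dd (S = 97.54): continuation = e^(−0.01)·[0.6402·47.7088 + 0.3598·72.0931] = 55.9202; exercise value = 57.4625 > continuation, so V_dd = 57.4625 (exercise)
Node u (S = 148.5): continuation = e^(−0.01)·[0.6402·5.7538 + 0.3598·28.7750] = 13.8972; exercise value = 6.5000 ≤ continuation, so V_u = 13.8972
Node d (S = 114.8): continuation = e^(−0.01)·[0.6402·28.7750 + 0.3598·57.4625] = 38.7077; exercise value = 40.2500 > continuation, so V_d = 40.2500 (exercise)
Node 0 (S = 135): continuation = e^(−0.01)·[0.6402·13.8972 + 0.3598·40.2500] = 23.1463; exercise value = 20.0000 ≤ continuation, so V_0 = 23.1463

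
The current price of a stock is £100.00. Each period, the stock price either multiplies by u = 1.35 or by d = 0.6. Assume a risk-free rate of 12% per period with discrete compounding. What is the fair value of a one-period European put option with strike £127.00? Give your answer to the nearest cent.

Risk-neutral probability p = (1 + 0.12 − 0.6)/(1.35 − 0.6) = 0.5200/0.7500 = 0.6933
Terminal stock prices: S_u = 135, S_d = 60
Terminal payoffs (K − S): max(-8, 0) = 0, max(67, 0) = 67
Node 0 (S = 100): V_0 = 1/1.12·[0.6933·0.0000 + 0.3067·67.0000] = 18.3452

£18.35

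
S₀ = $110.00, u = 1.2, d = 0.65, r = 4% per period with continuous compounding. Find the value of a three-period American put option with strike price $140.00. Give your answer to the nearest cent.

Risk-neutral probability p = (e^0.04 − 0.65)/(1.2 − 0.65) = 0.3908/0.5500 = 0.7106
Terminal stock prices: S_uuu = 190.1, S_uud = 103, S_udd = 55.77, S_ddd = 30.21
Terminal payoffs (K − S): max(-50.08, 0) = 0, max(37.04, 0) = 37.04, max(84.23, 0) = 84.23, max(109.8, 0) = 109.8
Node uu (S = 158.4): continuation = e^(−0.04)·[0.7106·0.0000 + 0.2894·37.0400] = 10.3003; exercise value = 0.0000 ≤ continuation, so V_uu = 10.3003
Node ud (S = 85.8): continuation = e^(−0.04)·[0.7106·37.0400 + 0.2894·84.2300] = 48.7105; exercise value = 54.2000 > continuation, so V_ud = 54.2000 (exercise)
Node dd (S = 46.48): continuation = e^(−0.04)·[0.7106·84.2300 + 0.2894·109.7912] = 88.0355; exercise value = 93.5250 > continuation, so V_dd = 93.5250 (exercise)
Node u (S = 132): continuation = e^(−0.04)·[0.7106·10.3003 + 0.2894·54.2000] = 22.1043; exercise value = 8.0000 ≤ continuation, so V_u = 22.1043
Node d (S = 71.5): continuation = e^(−0.04)·[0.7106·54.2000 + 0.2894·93.5250] = 63.0105; exercise value = 68.5000 > continuation, so V_d = 68.5000 (exercise)
Node 0 (S = 110): continuation = e^(−0.04)·[0.7106·22.1043 + 0.2894·68.5000] = 34.1396; exercise value = 30.0000 ≤ continuation, so V_0 = 34.1396

$34.14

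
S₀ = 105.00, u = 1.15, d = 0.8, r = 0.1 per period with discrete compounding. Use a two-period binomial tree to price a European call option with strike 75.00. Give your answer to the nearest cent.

Risk-neutral probability p = (1 + 0.1 − 0.8)/(1.15 − 0.8) = 0.3000/0.3500 = 0.8571
Terminal stock prices: S_uu = 138.9, S_ud = 96.6, S_dd = 67.2
Terminal payoffs (S − K): max(63.86, 0) = 63.86, max(21.6, 0) = 21.6, max(-7.8, 0) = 0
Node u (S = 120.7): V_u = 1/1.1·[0.8571·63.8625 + 0.1429·21.6000] = 52.5682
Node d (S = 84): V_d = 1/1.1·[0.8571·21.6000 + 0.1429·0.0000] = 16.8312
Node 0 (S = 105): V_0 = 1/1.1·[0.8571·52.5682 + 0.1429·16.8312] = 43.1481

43.15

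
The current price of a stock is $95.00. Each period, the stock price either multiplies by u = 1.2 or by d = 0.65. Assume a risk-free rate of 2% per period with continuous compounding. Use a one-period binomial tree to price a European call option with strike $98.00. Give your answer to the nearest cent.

$10.56

Risk-neutral probability p = (e^0.02 − 0.65)/(1.2 − 0.65) = 0.3702/0.5500 = 0.6731
Terminal stock prices: S_u = 114, S_d = 61.75
Terminal payoffs (S − K): max(16, 0) = 16, max(-36.25, 0) = 0
Node 0 (S = 95): V_0 = e^(−0.02)·[0.6731·16.0000 + 0.3269·0.0000] = 10.5562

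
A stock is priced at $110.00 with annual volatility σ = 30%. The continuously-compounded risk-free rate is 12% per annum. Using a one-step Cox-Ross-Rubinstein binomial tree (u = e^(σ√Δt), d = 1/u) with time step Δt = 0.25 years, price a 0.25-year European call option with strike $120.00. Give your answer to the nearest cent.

CRR parameters: u = e^(σ√Δt) = e^(0.3·√0.25) = 1.1618, d = 1/u = 0.8607
Per-period rate: rΔt = 0.12·0.25 = 0.03, so R = e^0.03 = 1.0305
Risk-neutral probability p = (e^0.03 − 0.8607)/(1.1618 − 0.8607) = 0.1697/0.3011 = 0.5637
Terminal stock prices: S_u = 127.8, S_d = 94.68
Terminal payoffs (S − K): max(7.802, 0) = 7.802, max(-25.32, 0) = 0
Node 0 (S = 110): V_0 = e^(−0.03)·[0.5637·7.8018 + 0.4363·0.0000] = 4.2679

$4.27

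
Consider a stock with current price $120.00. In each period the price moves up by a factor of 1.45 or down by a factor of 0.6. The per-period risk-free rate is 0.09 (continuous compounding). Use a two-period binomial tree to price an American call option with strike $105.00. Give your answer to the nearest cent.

$41.59

Risk-neutral probability p = (e^0.09 − 0.6)/(1.45 − 0.6) = 0.4942/0.8500 = 0.5814
Terminal stock prices: S_uu = 252.3, S_ud = 104.4, S_dd = 43.2
Terminal payoffs (S − K): max(147.3, 0) = 147.3, max(-0.6, 0) = 0, max(-61.8, 0) = 0
Node u (S = 174): continuation = e^(−0.09)·[0.5814·147.3000 + 0.4186·0.0000] = 78.2668; exercise value = 69.0000 ≤ continuation, so V_u = 78.2668
Node d (S = 72): continuation = e^(−0.09)·[0.5814·0.0000 + 0.4186·0.0000] = 0.0000; exercise value = 0.0000 ≤ continuation, so V_d = 0.0000
Node 0 (S = 120): continuation = e^(−0.09)·[0.5814·78.2668 + 0.4186·0.0000] = 41.5865; exercise value = 15.0000 ≤ continuation, so V_0 = 41.5865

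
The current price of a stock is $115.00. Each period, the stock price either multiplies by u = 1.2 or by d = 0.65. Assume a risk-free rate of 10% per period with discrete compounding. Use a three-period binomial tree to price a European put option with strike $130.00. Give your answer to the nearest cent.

Risk-neutral probability p = (1 + 0.1 − 0.65)/(1.2 − 0.65) = 0.4500/0.5500 = 0.8182
Terminal stock prices: S_uuu = 198.7, S_uud = 107.6, S_udd = 58.31, S_ddd = 31.58
Terminal payoffs (K − S): max(-68.72, 0) = 0, max(22.36, 0) = 22.36, max(71.69, 0) = 71.69, max(98.42, 0) = 98.42
Node uu (S = 165.6): V_uu = 1/1.1·[0.8182·0.0000 + 0.1818·22.3600] = 3.6959
Node ud (S = 89.7): V_ud = 1/1.1·[0.8182·22.3600 + 0.1818·71.6950] = 28.4818
Node dd (S = 48.59): V_dd = 1/1.1·[0.8182·71.6950 + 0.1818·98.4181] = 69.5943
Node u (S = 138): V_u = 1/1.1·[0.8182·3.6959 + 0.1818·28.4818] = 7.4567
Node d (S = 74.75): V_d = 1/1.1·[0.8182·28.4818 + 0.1818·69.5943] = 32.6880
Node 0 (S = 115): V_0 = 1/1.1·[0.8182·7.4567 + 0.1818·32.6880] = 10.9493

$10.95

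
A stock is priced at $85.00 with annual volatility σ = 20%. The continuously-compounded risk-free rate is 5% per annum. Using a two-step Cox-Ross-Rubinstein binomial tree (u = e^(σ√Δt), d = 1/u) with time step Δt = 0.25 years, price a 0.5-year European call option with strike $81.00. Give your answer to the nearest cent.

CRR parameters: u = e^(σ√Δt) = e^(0.2·√0.25) = 1.1052, d = 1/u = 0.9048
Per-period rate: rΔt = 0.05·0.25 = 0.0125, so R = e^0.0125 = 1.0126
Risk-neutral probability p = (e^0.0125 − 0.9048)/(1.1052 − 0.9048) = 0.1077/0.2003 = 0.5378
Terminal stock prices: S_uu = 103.8, S_ud = 85, S_dd = 69.59
Terminal payoffs (S − K): max(22.82, 0) = 22.82, max(4, 0) = 4, max(-11.41, 0) = 0
Node u (S = 93.94): V_u = e^(−0.0125)·[0.5378·22.8192 + 0.4622·4.0000] = 13.9457
Node d (S = 76.91): V_d = e^(−0.0125)·[0.5378·4.0000 + 0.4622·0.0000] = 2.1245
Node 0 (S = 85): V_0 = e^(−0.0125)·[0.5378·13.9457 + 0.4622·2.1245] = 8.3767

$8.38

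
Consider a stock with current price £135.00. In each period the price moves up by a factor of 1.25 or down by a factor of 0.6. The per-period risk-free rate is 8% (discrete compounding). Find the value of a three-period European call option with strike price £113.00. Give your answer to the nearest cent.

Risk-neutral probability p = (1 + 0.08 − 0.6)/(1.25 − 0.6) = 0.4800/0.6500 = 0.7385
Terminal stock prices: S_uuu = 263.7, S_uud = 126.6, S_udd = 60.75, S_ddd = 29.16
Terminal payoffs (S − K): max(150.7, 0) = 150.7, max(13.56, 0) = 13.56, max(-52.25, 0) = 0, max(-83.84, 0) = 0
Node uu (S = 210.9): V_uu = 1/1.08·[0.7385·150.6719 + 0.2615·13.5625] = 106.3079
Node ud (S = 101.2): V_ud = 1/1.08·[0.7385·13.5625 + 0.2615·0.0000] = 9.2735
Node dd (S = 48.6): V_dd = 1/1.08·[0.7385·0.0000 + 0.2615·0.0000] = 0.0000
Node u (S = 168.8): V_u = 1/1.08·[0.7385·106.3079 + 0.2615·9.2735] = 74.9349
Node d (S = 81): V_d = 1/1.08·[0.7385·9.2735 + 0.2615·0.0000] = 6.3409
Node 0 (S = 135): V_0 = 1/1.08·[0.7385·74.9349 + 0.2615·6.3409] = 52.7730

£52.77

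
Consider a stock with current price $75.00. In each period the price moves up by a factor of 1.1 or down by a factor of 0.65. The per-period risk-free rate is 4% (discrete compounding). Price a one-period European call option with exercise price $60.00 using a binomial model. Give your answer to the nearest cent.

$18.75

Risk-neutral probability p = (1 + 0.04 − 0.65)/(1.1 − 0.65) = 0.3900/0.4500 = 0.8667
Terminal stock prices: S_u = 82.5, S_d = 48.75
Terminal payoffs (S − K): max(22.5, 0) = 22.5, max(-11.25, 0) = 0
Node 0 (S = 75): V_0 = 1/1.04·[0.8667·22.5000 + 0.1333·0.0000] = 18.7500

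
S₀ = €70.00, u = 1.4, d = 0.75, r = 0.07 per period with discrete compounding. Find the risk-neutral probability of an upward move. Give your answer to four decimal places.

Risk-neutral probability p = (1 + 0.07 − 0.75)/(1.4 − 0.75) = 0.3200/0.6500 = 0.4923

p = 0.4923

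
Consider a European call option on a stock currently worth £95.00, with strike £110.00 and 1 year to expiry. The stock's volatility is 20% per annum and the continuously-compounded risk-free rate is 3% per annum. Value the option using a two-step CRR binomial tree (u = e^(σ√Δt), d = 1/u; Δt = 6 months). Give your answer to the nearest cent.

CRR parameters: u = e^(σ√Δt) = e^(0.2·√0.5) = 1.1519, d = 1/u = 0.8681
Per-period rate: rΔt = 0.03·0.5 = 0.015, so R = e^0.015 = 1.0151
Risk-neutral probability p = (e^0.015 − 0.8681)/(1.1519 − 0.8681) = 0.1470/0.2838 = 0.5180
Terminal stock prices: S_uu = 126.1, S_ud = 95, S_dd = 71.6
Terminal payoffs (S − K): max(16.06, 0) = 16.06, max(-15, 0) = 0, max(-38.4, 0) = 0
Node u (S = 109.4): V_u = e^(−0.015)·[0.5180·16.0552 + 0.4820·0.0000] = 8.1921
Node d (S = 82.47): V_d = e^(−0.015)·[0.5180·0.0000 + 0.4820·0.0000] = 0.0000
Node 0 (S = 95): V_0 = e^(−0.015)·[0.5180·8.1921 + 0.4820·0.0000] = 4.1800

£4.18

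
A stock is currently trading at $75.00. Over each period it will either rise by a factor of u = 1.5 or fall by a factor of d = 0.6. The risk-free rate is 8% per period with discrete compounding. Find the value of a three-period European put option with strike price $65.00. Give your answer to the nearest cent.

$10.71

Risk-neutral probability p = (1 + 0.08 − 0.6)/(1.5 − 0.6) = 0.4800/0.9000 = 0.5333
Terminal stock prices: S_uuu = 253.1, S_uud = 101.2, S_udd = 40.5, S_ddd = 16.2
Terminal payoffs (K − S): max(-188.1, 0) = 0, max(-36.25, 0) = 0, max(24.5, 0) = 24.5, max(48.8, 0) = 48.8
Node uu (S = 168.8): V_uu = 1/1.08·[0.5333·0.0000 + 0.4667·0.0000] = 0.0000
Node ud (S = 67.5): V_ud = 1/1.08·[0.5333·0.0000 + 0.4667·24.5000] = 10.5864
Node dd (S = 27): V_dd = 1/1.08·[0.5333·24.5000 + 0.4667·48.8000] = 33.1852
Node u (S = 112.5): V_u = 1/1.08·[0.5333·0.0000 + 0.4667·10.5864] = 4.5744
Node d (S = 45): V_d = 1/1.08·[0.5333·10.5864 + 0.4667·33.1852] = 19.5671
Node 0 (S = 75): V_0 = 1/1.08·[0.5333·4.5744 + 0.4667·19.5671] = 10.7139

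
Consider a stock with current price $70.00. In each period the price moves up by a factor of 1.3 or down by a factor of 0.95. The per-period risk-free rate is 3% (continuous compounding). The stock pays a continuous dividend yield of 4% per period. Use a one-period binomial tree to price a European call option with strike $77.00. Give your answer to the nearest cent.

Per-period risk-free factor R = e^0.03 = 1.0305; dividend-adjusted growth = e^(0.03−0.04) = 0.9900.
Risk-neutral probability p = (0.9900 − 0.95)/(1.3 − 0.95) = 0.0400/0.3500 = 0.1144
Terminal stock prices: S_u = 91, S_d = 66.5
Terminal payoffs (S − K): max(14, 0) = 14, max(-10.5, 0) = 0
Node 0 (S = 70): V_0 = e^(−0.03)·[0.1144·14.0000 + 0.8856·0.0000] = 1.5546

$1.55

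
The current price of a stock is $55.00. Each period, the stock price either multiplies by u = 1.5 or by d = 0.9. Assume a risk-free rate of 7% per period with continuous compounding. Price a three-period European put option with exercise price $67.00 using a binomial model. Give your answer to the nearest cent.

$7.95

Risk-neutral probability p = (e^0.07 − 0.9)/(1.5 − 0.9) = 0.1725/0.6000 = 0.2875
Terminal stock prices: S_uuu = 185.6, S_uud = 111.4, S_udd = 66.83, S_ddd = 40.1
Terminal payoffs (K − S): max(-118.6, 0) = 0, max(-44.38, 0) = 0, max(0.175, 0) = 0.175, max(26.9, 0) = 26.9
Node uu (S = 123.8): V_uu = e^(−0.07)·[0.2875·0.0000 + 0.7125·0.0000] = 0.0000
Node ud (S = 74.25): V_ud = e^(−0.07)·[0.2875·0.0000 + 0.7125·0.1750] = 0.1163
Node dd (S = 44.55): V_dd = e^(−0.07)·[0.2875·0.1750 + 0.7125·26.9050] = 17.9204
Node u (S = 82.5): V_u = e^(−0.07)·[0.2875·0.0000 + 0.7125·0.1163] = 0.0772
Node d (S = 49.5): V_d = e^(−0.07)·[0.2875·0.1163 + 0.7125·17.9204] = 11.9360
Node 0 (S = 55): V_0 = e^(−0.07)·[0.2875·0.0772 + 0.7125·11.9360] = 7.9500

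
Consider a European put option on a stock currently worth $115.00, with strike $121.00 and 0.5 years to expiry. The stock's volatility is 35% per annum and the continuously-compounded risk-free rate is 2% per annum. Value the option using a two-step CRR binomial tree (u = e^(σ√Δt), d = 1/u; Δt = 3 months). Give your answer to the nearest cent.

CRR parameters: u = e^(σ√Δt) = e^(0.35·√0.25) = 1.1912, d = 1/u = 0.8395
Per-period rate: rΔt = 0.02·0.25 = 0.005, so R = e^0.005 = 1.0050
Risk-neutral probability p = (e^0.005 − 0.8395)/(1.1912 − 0.8395) = 0.1656/0.3518 = 0.4706
Terminal stock prices: S_uu = 163.2, S_ud = 115, S_dd = 81.04
Terminal payoffs (K − S): max(-42.19, 0) = 0, max(6, 0) = 6, max(39.96, 0) = 39.96
Node u (S = 137): V_u = e^(−0.005)·[0.4706·0.0000 + 0.5294·6.0000] = 3.1605
Node d (S = 96.54): V_d = e^(−0.005)·[0.4706·6.0000 + 0.5294·39.9609] = 23.8590
Node 0 (S = 115): V_0 = e^(−0.005)·[0.4706·3.1605 + 0.5294·23.8590] = 14.0476

$14.05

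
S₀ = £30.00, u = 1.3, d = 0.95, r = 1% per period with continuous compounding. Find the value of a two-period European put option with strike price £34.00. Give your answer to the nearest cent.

Risk-neutral probability p = (e^0.01 − 0.95)/(1.3 − 0.95) = 0.0601/0.3500 = 0.1716
Terminal stock prices: S_uu = 50.7, S_ud = 37.05, S_dd = 27.07
Terminal payoffs (K − S): max(-16.7, 0) = 0, max(-3.05, 0) = 0, max(6.925, 0) = 6.925
Node u (S = 39): V_u = e^(−0.01)·[0.1716·0.0000 + 0.8284·0.0000] = 0.0000
Node d (S = 28.5): V_d = e^(−0.01)·[0.1716·0.0000 + 0.8284·6.9250] = 5.6798
Node 0 (S = 30): V_0 = e^(−0.01)·[0.1716·0.0000 + 0.8284·5.6798] = 4.6585

£4.66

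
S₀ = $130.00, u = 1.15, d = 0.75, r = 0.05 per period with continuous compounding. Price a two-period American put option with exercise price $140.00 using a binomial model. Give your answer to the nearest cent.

Risk-neutral probability p = (e^0.05 − 0.75)/(1.15 − 0.75) = 0.3013/0.4000 = 0.7532
Terminal stock prices: S_uu = 171.9, S_ud = 112.1, S_dd = 73.12
Terminal payoffs (K − S): max(-31.92, 0) = 0, max(27.88, 0) = 27.88, max(66.88, 0) = 66.88
Node u (S = 149.5): continuation = e^(−0.05)·[0.7532·0.0000 + 0.2468·27.8750] = 6.5446; exercise value = 0.0000 ≤ continuation, so V_u = 6.5446
Node d (S = 97.5): continuation = e^(−0.05)·[0.7532·27.8750 + 0.2468·66.8750] = 35.6721; exercise value = 42.5000 > continuation, so V_d = 42.5000 (exercise)
Node 0 (S = 130): continuation = e^(−0.05)·[0.7532·6.5446 + 0.2468·42.5000] = 14.6672; exercise value = 10.0000 ≤ continuation, so V_0 = 14.6672

$14.67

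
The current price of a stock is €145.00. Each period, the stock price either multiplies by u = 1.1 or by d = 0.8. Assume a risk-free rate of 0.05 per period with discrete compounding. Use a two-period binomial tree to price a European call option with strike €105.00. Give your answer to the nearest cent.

€50.07

Risk-neutral probability p = (1 + 0.05 − 0.8)/(1.1 − 0.8) = 0.2500/0.3000 = 0.8333
Terminal stock prices: S_uu = 175.5, S_ud = 127.6, S_dd = 92.8
Terminal payoffs (S − K): max(70.45, 0) = 70.45, max(22.6, 0) = 22.6, max(-12.2, 0) = 0
Node u (S = 159.5): V_u = 1/1.05·[0.8333·70.4500 + 0.1667·22.6000] = 59.5000
Node d (S = 116): V_d = 1/1.05·[0.8333·22.6000 + 0.1667·0.0000] = 17.9365
Node 0 (S = 145): V_0 = 1/1.05·[0.8333·59.5000 + 0.1667·17.9365] = 50.0693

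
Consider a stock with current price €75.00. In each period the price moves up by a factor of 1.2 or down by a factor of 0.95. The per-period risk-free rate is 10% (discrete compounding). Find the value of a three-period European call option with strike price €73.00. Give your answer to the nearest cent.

Risk-neutral probability p = (1 + 0.1 − 0.95)/(1.2 − 0.95) = 0.1500/0.2500 = 0.6000
Terminal stock prices: S_uuu = 129.6, S_uud = 102.6, S_udd = 81.22, S_ddd = 64.3
Terminal payoffs (S − K): max(56.6, 0) = 56.6, max(29.6, 0) = 29.6, max(8.225, 0) = 8.225, max(-8.697, 0) = 0
Node uu (S = 108): V_uu = 1/1.1·[0.6000·56.6000 + 0.4000·29.6000] = 41.6364
Node ud (S = 85.5): V_ud = 1/1.1·[0.6000·29.6000 + 0.4000·8.2250] = 19.1364
Node dd (S = 67.69): V_dd = 1/1.1·[0.6000·8.2250 + 0.4000·0.0000] = 4.4864
Node u (S = 90): V_u = 1/1.1·[0.6000·41.6364 + 0.4000·19.1364] = 29.6694
Node d (S = 71.25): V_d = 1/1.1·[0.6000·19.1364 + 0.4000·4.4864] = 12.0694
Node 0 (S = 75): V_0 = 1/1.1·[0.6000·29.6694 + 0.4000·12.0694] = 20.5722

€20.57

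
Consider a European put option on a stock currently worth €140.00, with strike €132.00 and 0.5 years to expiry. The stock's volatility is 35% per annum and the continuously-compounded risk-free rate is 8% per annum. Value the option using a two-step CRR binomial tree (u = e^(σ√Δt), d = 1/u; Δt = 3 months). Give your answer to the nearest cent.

CRR parameters: u = e^(σ√Δt) = e^(0.35·√0.25) = 1.1912, d = 1/u = 0.8395
Per-period rate: rΔt = 0.08·0.25 = 0.02, so R = e^0.02 = 1.0202
Risk-neutral probability p = (e^0.02 − 0.8395)/(1.1912 − 0.8395) = 0.1807/0.3518 = 0.5138
Terminal stock prices: S_uu = 198.7, S_ud = 140, S_dd = 98.66
Terminal payoffs (K − S): max(-66.67, 0) = 0, max(-8, 0) = 0, max(33.34, 0) = 33.34
Node u (S = 166.8): V_u = e^(−0.02)·[0.5138·0.0000 + 0.4862·0.0000] = 0.0000
Node d (S = 117.5): V_d = e^(−0.02)·[0.5138·0.0000 + 0.4862·33.3437] = 15.8911
Node 0 (S = 140): V_0 = e^(−0.02)·[0.5138·0.0000 + 0.4862·15.8911] = 7.5735

€7.57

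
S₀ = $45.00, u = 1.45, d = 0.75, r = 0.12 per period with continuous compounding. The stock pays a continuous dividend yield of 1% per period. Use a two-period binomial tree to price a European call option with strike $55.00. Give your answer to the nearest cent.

$8.53

Per-period risk-free factor R = e^0.12 = 1.1275; dividend-adjusted growth = e^(0.12−0.01) = 1.1163.
Risk-neutral probability p = (1.1163 − 0.75)/(1.45 − 0.75) = 0.3663/0.7000 = 0.5233
Terminal stock prices: S_uu = 94.61, S_ud = 48.94, S_dd = 25.31
Terminal payoffs (S − K): max(39.61, 0) = 39.61, max(-6.062, 0) = 0, max(-29.69, 0) = 0
Node u (S = 65.25): V_u = e^(−0.12)·[0.5233·39.6125 + 0.4767·0.0000] = 18.3836
Node d (S = 33.75): V_d = e^(−0.12)·[0.5233·0.0000 + 0.4767·0.0000] = 0.0000
Node 0 (S = 45): V_0 = e^(−0.12)·[0.5233·18.3836 + 0.4767·0.0000] = 8.5315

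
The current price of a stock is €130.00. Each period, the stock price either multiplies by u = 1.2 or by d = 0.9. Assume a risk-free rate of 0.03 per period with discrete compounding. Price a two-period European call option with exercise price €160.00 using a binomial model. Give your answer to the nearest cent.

€4.81

Risk-neutral probability p = (1 + 0.03 − 0.9)/(1.2 − 0.9) = 0.1300/0.3000 = 0.4333
Terminal stock prices: S_uu = 187.2, S_ud = 140.4, S_dd = 105.3
Terminal payoffs (S − K): max(27.2, 0) = 27.2, max(-19.6, 0) = 0, max(-54.7, 0) = 0
Node u (S = 156): V_u = 1/1.03·[0.4333·27.2000 + 0.5667·0.0000] = 11.4434
Node d (S = 117): V_d = 1/1.03·[0.4333·0.0000 + 0.5667·0.0000] = 0.0000
Node 0 (S = 130): V_0 = 1/1.03·[0.4333·11.4434 + 0.5667·0.0000] = 4.8144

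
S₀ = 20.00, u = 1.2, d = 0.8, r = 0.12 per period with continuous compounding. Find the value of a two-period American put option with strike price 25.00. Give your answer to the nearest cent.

Risk-neutral probability p = (e^0.12 − 0.8)/(1.2 − 0.8) = 0.3275/0.4000 = 0.8187
Terminal stock prices: S_uu = 28.8, S_ud = 19.2, S_dd = 12.8
Terminal payoffs (K − S): max(-3.8, 0) = 0, max(5.8, 0) = 5.8, max(12.2, 0) = 12.2
Node u (S = 24): continuation = e^(−0.12)·[0.8187·0.0000 + 0.1813·5.8000] = 0.9324; exercise value = 1.0000 > continuation, so V_u = 1.0000 (exercise)
Node d (S = 16): continuation = e^(−0.12)·[0.8187·5.8000 + 0.1813·12.2000] = 6.1730; exercise value = 9.0000 > continuation, so V_d = 9.0000 (exercise)
Node 0 (S = 20): continuation = e^(−0.12)·[0.8187·1.0000 + 0.1813·9.0000] = 2.1730; exercise value = 5.0000 > continuation, so V_0 = 5.0000 (exercise)

5.00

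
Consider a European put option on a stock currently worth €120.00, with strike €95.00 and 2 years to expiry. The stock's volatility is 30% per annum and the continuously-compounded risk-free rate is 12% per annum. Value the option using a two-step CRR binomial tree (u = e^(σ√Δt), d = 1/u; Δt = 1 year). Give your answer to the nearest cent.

CRR parameters: u = e^(σ√Δt) = e^(0.3·√1) = 1.3499, d = 1/u = 0.7408
Per-period rate: rΔt = 0.12·1 = 0.12, so R = e^0.12 = 1.1275
Risk-neutral probability p = (e^0.12 − 0.7408)/(1.3499 − 0.7408) = 0.3867/0.6090 = 0.6349
Terminal stock prices: S_uu = 218.7, S_ud = 120, S_dd = 65.86
Terminal payoffs (K − S): max(-123.7, 0) = 0, max(-25, 0) = 0, max(29.14, 0) = 29.14
Node u (S = 162): V_u = e^(−0.12)·[0.6349·0.0000 + 0.3651·0.0000] = 0.0000
Node d (S = 88.9): V_d = e^(−0.12)·[0.6349·0.0000 + 0.3651·29.1426] = 9.4369
Node 0 (S = 120): V_0 = e^(−0.12)·[0.6349·0.0000 + 0.3651·9.4369] = 3.0558

€3.06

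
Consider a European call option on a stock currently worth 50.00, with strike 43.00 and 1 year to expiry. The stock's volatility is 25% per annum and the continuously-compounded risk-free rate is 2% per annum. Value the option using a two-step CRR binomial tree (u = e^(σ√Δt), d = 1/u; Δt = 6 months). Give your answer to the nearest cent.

CRR parameters: u = e^(σ√Δt) = e^(0.25·√0.5) = 1.1934, d = 1/u = 0.8380
Per-period rate: rΔt = 0.02·0.5 = 0.01, so R = e^0.01 = 1.0101
Risk-neutral probability p = (e^0.01 − 0.8380)/(1.1934 − 0.8380) = 0.1721/0.3554 = 0.4842
Terminal stock prices: S_uu = 71.21, S_ud = 50, S_dd = 35.11
Terminal payoffs (S − K): max(28.21, 0) = 28.21, max(7, 0) = 7, max(-7.891, 0) = 0
Node u (S = 59.67): V_u = e^(−0.01)·[0.4842·28.2060 + 0.5158·7.0000] = 17.0961
Node d (S = 41.9): V_d = e^(−0.01)·[0.4842·7.0000 + 0.5158·0.0000] = 3.3557
Node 0 (S = 50): V_0 = e^(−0.01)·[0.4842·17.0961 + 0.5158·3.3557] = 9.9092

9.91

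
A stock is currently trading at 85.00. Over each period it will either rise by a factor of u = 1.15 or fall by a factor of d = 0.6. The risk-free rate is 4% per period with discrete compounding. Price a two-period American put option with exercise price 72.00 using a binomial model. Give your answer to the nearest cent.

6.01

Risk-neutral probability p = (1 + 0.04 − 0.6)/(1.15 − 0.6) = 0.4400/0.5500 = 0.8000
Terminal stock prices: S_uu = 112.4, S_ud = 58.65, S_dd = 30.6
Terminal payoffs (K − S): max(-40.41, 0) = 0, max(13.35, 0) = 13.35, max(41.4, 0) = 41.4
Node u (S = 97.75): continuation = 1/1.04·[0.8000·0.0000 + 0.2000·13.3500] = 2.5673; exercise value = 0.0000 ≤ continuation, so V_u = 2.5673
Node d (S = 51): continuation = 1/1.04·[0.8000·13.3500 + 0.2000·41.4000] = 18.2308; exercise value = 21.0000 > continuation, so V_d = 21.0000 (exercise)
Node 0 (S = 85): continuation = 1/1.04·[0.8000·2.5673 + 0.2000·21.0000] = 6.0133; exercise value = 0.0000 ≤ continuation, so V_0 = 6.0133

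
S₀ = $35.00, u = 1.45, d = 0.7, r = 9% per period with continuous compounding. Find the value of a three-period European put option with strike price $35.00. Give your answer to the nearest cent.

$4.62

Risk-neutral probability p = (e^0.09 − 0.7)/(1.45 − 0.7) = 0.3942/0.7500 = 0.5256
Terminal stock prices: S_uuu = 106.7, S_uud = 51.51, S_udd = 24.87, S_ddd = 12
Terminal payoffs (K − S): max(-71.7, 0) = 0, max(-16.51, 0) = 0, max(10.13, 0) = 10.13, max(23, 0) = 23
Node uu (S = 73.59): V_uu = e^(−0.09)·[0.5256·0.0000 + 0.4744·0.0000] = 0.0000
Node ud (S = 35.52): V_ud = e^(−0.09)·[0.5256·0.0000 + 0.4744·10.1325] = 4.3935
Node dd (S = 17.15): V_dd = e^(−0.09)·[0.5256·10.1325 + 0.4744·22.9950] = 14.8376
Node u (S = 50.75): V_u = e^(−0.09)·[0.5256·0.0000 + 0.4744·4.3935] = 1.9050
Node d (S = 24.5): V_d = e^(−0.09)·[0.5256·4.3935 + 0.4744·14.8376] = 8.5439
Node 0 (S = 35): V_0 = e^(−0.09)·[0.5256·1.9050 + 0.4744·8.5439] = 4.6197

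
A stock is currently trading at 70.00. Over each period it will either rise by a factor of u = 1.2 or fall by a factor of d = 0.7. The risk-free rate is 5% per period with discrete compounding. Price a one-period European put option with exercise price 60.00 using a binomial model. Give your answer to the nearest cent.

Risk-neutral probability p = (1 + 0.05 − 0.7)/(1.2 − 0.7) = 0.3500/0.5000 = 0.7000
Terminal stock prices: S_u = 84, S_d = 49
Terminal payoffs (K − S): max(-24, 0) = 0, max(11, 0) = 11
Node 0 (S = 70): V_0 = 1/1.05·[0.7000·0.0000 + 0.3000·11.0000] = 3.1429

3.14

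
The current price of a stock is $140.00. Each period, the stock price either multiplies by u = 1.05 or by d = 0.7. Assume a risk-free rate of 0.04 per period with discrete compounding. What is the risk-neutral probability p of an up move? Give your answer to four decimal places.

p = 0.9714

Risk-neutral probability p = (1 + 0.04 − 0.7)/(1.05 − 0.7) = 0.3400/0.3500 = 0.9714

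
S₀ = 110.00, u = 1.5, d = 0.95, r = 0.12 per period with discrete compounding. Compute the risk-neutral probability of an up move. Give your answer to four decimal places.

Risk-neutral probability p = (1 + 0.12 − 0.95)/(1.5 − 0.95) = 0.1700/0.5500 = 0.3091

p = 0.3091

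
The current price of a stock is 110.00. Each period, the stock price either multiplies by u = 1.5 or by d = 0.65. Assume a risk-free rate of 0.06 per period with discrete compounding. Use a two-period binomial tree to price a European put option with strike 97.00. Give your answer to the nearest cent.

Risk-neutral probability p = (1 + 0.06 − 0.65)/(1.5 − 0.65) = 0.4100/0.8500 = 0.4824
Terminal stock prices: S_uu = 247.5, S_ud = 107.2, S_dd = 46.48
Terminal payoffs (K − S): max(-150.5, 0) = 0, max(-10.25, 0) = 0, max(50.52, 0) = 50.52
Node u (S = 165): V_u = 1/1.06·[0.4824·0.0000 + 0.5176·0.0000] = 0.0000
Node d (S = 71.5): V_d = 1/1.06·[0.4824·0.0000 + 0.5176·50.5250] = 24.6737
Node 0 (S = 110): V_0 = 1/1.06·[0.4824·0.0000 + 0.5176·24.6737] = 12.0493

12.05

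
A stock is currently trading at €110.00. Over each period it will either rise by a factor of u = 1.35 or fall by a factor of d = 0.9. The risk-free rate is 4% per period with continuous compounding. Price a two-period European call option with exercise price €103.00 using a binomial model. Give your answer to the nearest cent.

Risk-neutral probability p = (e^0.04 − 0.9)/(1.35 − 0.9) = 0.1408/0.4500 = 0.3129
Terminal stock prices: S_uu = 200.5, S_ud = 133.7, S_dd = 89.1
Terminal payoffs (S − K): max(97.48, 0) = 97.48, max(30.65, 0) = 30.65, max(-13.9, 0) = 0
Node u (S = 148.5): V_u = e^(−0.04)·[0.3129·97.4750 + 0.6871·30.6500] = 49.5387
Node d (S = 99): V_d = e^(−0.04)·[0.3129·30.6500 + 0.6871·0.0000] = 9.2147
Node 0 (S = 110): V_0 = e^(−0.04)·[0.3129·49.5387 + 0.6871·9.2147] = 20.9765

€20.98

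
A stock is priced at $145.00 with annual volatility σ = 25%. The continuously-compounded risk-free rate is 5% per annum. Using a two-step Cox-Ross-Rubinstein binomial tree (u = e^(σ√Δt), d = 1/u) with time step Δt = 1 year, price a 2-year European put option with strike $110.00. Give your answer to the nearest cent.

CRR parameters: u = e^(σ√Δt) = e^(0.25·√1) = 1.2840, d = 1/u = 0.7788
Per-period rate: rΔt = 0.05·1 = 0.05, so R = e^0.05 = 1.0513
Risk-neutral probability p = (e^0.05 − 0.7788)/(1.2840 − 0.7788) = 0.2725/0.5052 = 0.5393
Terminal stock prices: S_uu = 239.1, S_ud = 145, S_dd = 87.95
Terminal payoffs (K − S): max(-129.1, 0) = 0, max(-35, 0) = 0, max(22.05, 0) = 22.05
Node u (S = 186.2): V_u = e^(−0.05)·[0.5393·0.0000 + 0.4607·0.0000] = 0.0000
Node d (S = 112.9): V_d = e^(−0.05)·[0.5393·0.0000 + 0.4607·22.0531] = 9.6642
Node 0 (S = 145): V_0 = e^(−0.05)·[0.5393·0.0000 + 0.4607·9.6642] = 4.2351

$4.24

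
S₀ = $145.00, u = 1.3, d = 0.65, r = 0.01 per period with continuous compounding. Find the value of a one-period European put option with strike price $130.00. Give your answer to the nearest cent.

$15.79

Risk-neutral probability p = (e^0.01 − 0.65)/(1.3 − 0.65) = 0.3601/0.6500 = 0.5539
Terminal stock prices: S_u = 188.5, S_d = 94.25
Terminal payoffs (K − S): max(-58.5, 0) = 0, max(35.75, 0) = 35.75
Node 0 (S = 145): V_0 = e^(−0.01)·[0.5539·0.0000 + 0.4461·35.7500] = 15.7886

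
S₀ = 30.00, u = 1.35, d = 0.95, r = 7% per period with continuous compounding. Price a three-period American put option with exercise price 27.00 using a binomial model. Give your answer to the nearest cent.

0.35

Risk-neutral probability p = (e^0.07 − 0.95)/(1.35 − 0.95) = 0.1225/0.4000 = 0.3063
Terminal stock prices: S_uuu = 73.81, S_uud = 51.94, S_udd = 36.55, S_ddd = 25.72
Terminal payoffs (K − S): max(-46.81, 0) = 0, max(-24.94, 0) = 0, max(-9.551, 0) = 0, max(1.279, 0) = 1.279
Node uu (S = 54.68): continuation = e^(−0.07)·[0.3063·0.0000 + 0.6937·0.0000] = 0.0000; exercise value = 0.0000 ≤ continuation, so V_uu = 0.0000
Node ud (S = 38.48): continuation = e^(−0.07)·[0.3063·0.0000 + 0.6937·0.0000] = 0.0000; exercise value = 0.0000 ≤ continuation, so V_ud = 0.0000
Node dd (S = 27.07): continuation = e^(−0.07)·[0.3063·0.0000 + 0.6937·1.2788] = 0.8271; exercise value = 0.0000 ≤ continuation, so V_dd = 0.8271
Node u (S = 40.5): continuation = e^(−0.07)·[0.3063·0.0000 + 0.6937·0.0000] = 0.0000; exercise value = 0.0000 ≤ continuation, so V_u = 0.0000
Node d (S = 28.5): continuation = e^(−0.07)·[0.3063·0.0000 + 0.6937·0.8271] = 0.5350; exercise value = 0.0000 ≤ continuation, so V_d = 0.5350
Node 0 (S = 30): continuation = e^(−0.07)·[0.3063·0.0000 + 0.6937·0.5350] = 0.3461; exercise value = 0.0000 ≤ continuation, so V_0 = 0.3461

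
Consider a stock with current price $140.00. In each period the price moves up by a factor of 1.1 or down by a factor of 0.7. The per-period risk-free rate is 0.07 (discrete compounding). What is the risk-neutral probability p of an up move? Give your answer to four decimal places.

p = 0.9250

Risk-neutral probability p = (1 + 0.07 − 0.7)/(1.1 − 0.7) = 0.3700/0.4000 = 0.9250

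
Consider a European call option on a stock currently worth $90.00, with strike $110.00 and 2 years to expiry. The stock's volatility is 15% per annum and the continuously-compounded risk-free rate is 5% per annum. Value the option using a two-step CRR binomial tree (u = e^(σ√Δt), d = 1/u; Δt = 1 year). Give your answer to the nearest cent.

CRR parameters: u = e^(σ√Δt) = e^(0.15·√1) = 1.1618, d = 1/u = 0.8607
Per-period rate: rΔt = 0.05·1 = 0.05, so R = e^0.05 = 1.0513
Risk-neutral probability p = (e^0.05 − 0.8607)/(1.1618 − 0.8607) = 0.1906/0.3011 = 0.6328
Terminal stock prices: S_uu = 121.5, S_ud = 90, S_dd = 66.67
Terminal payoffs (S − K): max(11.49, 0) = 11.49, max(-20, 0) = 0, max(-43.33, 0) = 0
Node u (S = 104.6): V_u = e^(−0.05)·[0.6328·11.4873 + 0.3672·0.0000] = 6.9150
Node d (S = 77.46): V_d = e^(−0.05)·[0.6328·0.0000 + 0.3672·0.0000] = 0.0000
Node 0 (S = 90): V_0 = e^(−0.05)·[0.6328·6.9150 + 0.3672·0.0000] = 4.1626

$4.16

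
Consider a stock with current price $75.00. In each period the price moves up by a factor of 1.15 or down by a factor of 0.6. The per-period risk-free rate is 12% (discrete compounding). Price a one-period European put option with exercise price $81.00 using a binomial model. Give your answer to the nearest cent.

Risk-neutral probability p = (1 + 0.12 − 0.6)/(1.15 − 0.6) = 0.5200/0.5500 = 0.9455
Terminal stock prices: S_u = 86.25, S_d = 45
Terminal payoffs (K − S): max(-5.25, 0) = 0, max(36, 0) = 36
Node 0 (S = 75): V_0 = 1/1.12·[0.9455·0.0000 + 0.0545·36.0000] = 1.7532

$1.75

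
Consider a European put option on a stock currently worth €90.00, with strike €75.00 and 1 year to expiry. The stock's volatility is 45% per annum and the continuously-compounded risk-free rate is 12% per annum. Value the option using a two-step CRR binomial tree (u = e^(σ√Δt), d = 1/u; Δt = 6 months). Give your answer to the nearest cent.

CRR parameters: u = e^(σ√Δt) = e^(0.45·√0.5) = 1.3746, d = 1/u = 0.7275
Per-period rate: rΔt = 0.12·0.5 = 0.06, so R = e^0.06 = 1.0618
Risk-neutral probability p = (e^0.06 − 0.7275)/(1.3746 − 0.7275) = 0.3344/0.6472 = 0.5167
Terminal stock prices: S_uu = 170.1, S_ud = 90, S_dd = 47.63
Terminal payoffs (K − S): max(-95.07, 0) = 0, max(-15, 0) = 0, max(27.37, 0) = 27.37
Node u (S = 123.7): V_u = e^(−0.06)·[0.5167·0.0000 + 0.4833·0.0000] = 0.0000
Node d (S = 65.47): V_d = e^(−0.06)·[0.5167·0.0000 + 0.4833·27.3723] = 12.4597
Node 0 (S = 90): V_0 = e^(−0.06)·[0.5167·0.0000 + 0.4833·12.4597] = 5.6715

€5.67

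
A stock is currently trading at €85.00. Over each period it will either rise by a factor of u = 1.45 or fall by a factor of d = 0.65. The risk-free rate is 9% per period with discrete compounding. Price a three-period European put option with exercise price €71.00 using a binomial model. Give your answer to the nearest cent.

Risk-neutral probability p = (1 + 0.09 − 0.65)/(1.45 − 0.65) = 0.4400/0.8000 = 0.5500
Terminal stock prices: S_uuu = 259.1, S_uud = 116.2, S_udd = 52.07, S_ddd = 23.34
Terminal payoffs (K − S): max(-188.1, 0) = 0, max(-45.16, 0) = 0, max(18.93, 0) = 18.93, max(47.66, 0) = 47.66
Node uu (S = 178.7): V_uu = 1/1.09·[0.5500·0.0000 + 0.4500·0.0000] = 0.0000
Node ud (S = 80.11): V_ud = 1/1.09·[0.5500·0.0000 + 0.4500·18.9269] = 7.8138
Node dd (S = 35.91): V_dd = 1/1.09·[0.5500·18.9269 + 0.4500·47.6569] = 29.2251
Node u (S = 123.2): V_u = 1/1.09·[0.5500·0.0000 + 0.4500·7.8138] = 3.2259
Node d (S = 55.25): V_d = 1/1.09·[0.5500·7.8138 + 0.4500·29.2251] = 16.0082
Node 0 (S = 85): V_0 = 1/1.09·[0.5500·3.2259 + 0.4500·16.0082] = 8.2366

€8.24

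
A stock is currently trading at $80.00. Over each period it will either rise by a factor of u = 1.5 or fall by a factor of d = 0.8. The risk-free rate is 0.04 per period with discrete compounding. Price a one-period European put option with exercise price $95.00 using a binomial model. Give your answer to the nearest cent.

$19.59

Risk-neutral probability p = (1 + 0.04 − 0.8)/(1.5 − 0.8) = 0.2400/0.7000 = 0.3429
Terminal stock prices: S_u = 120, S_d = 64
Terminal payoffs (K − S): max(-25, 0) = 0, max(31, 0) = 31
Node 0 (S = 80): V_0 = 1/1.04·[0.3429·0.0000 + 0.6571·31.0000] = 19.5879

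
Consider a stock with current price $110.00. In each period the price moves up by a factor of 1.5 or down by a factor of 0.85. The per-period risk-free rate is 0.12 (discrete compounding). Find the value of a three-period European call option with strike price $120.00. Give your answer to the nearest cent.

$32.28

Risk-neutral probability p = (1 + 0.12 − 0.85)/(1.5 − 0.85) = 0.2700/0.6500 = 0.4154
Terminal stock prices: S_uuu = 371.2, S_uud = 210.4, S_udd = 119.2, S_ddd = 67.55
Terminal payoffs (S − K): max(251.2, 0) = 251.2, max(90.38, 0) = 90.38, max(-0.7875, 0) = 0, max(-52.45, 0) = 0
Node uu (S = 247.5): V_uu = 1/1.12·[0.4154·251.2500 + 0.5846·90.3750] = 140.3571
Node ud (S = 140.2): V_ud = 1/1.12·[0.4154·90.3750 + 0.5846·0.0000] = 33.5182
Node dd (S = 79.47): V_dd = 1/1.12·[0.4154·0.0000 + 0.5846·0.0000] = 0.0000
Node u (S = 165): V_u = 1/1.12·[0.4154·140.3571 + 0.5846·33.5182] = 69.5513
Node d (S = 93.5): V_d = 1/1.12·[0.4154·33.5182 + 0.5846·0.0000] = 12.4312
Node 0 (S = 110): V_0 = 1/1.12·[0.4154·69.5513 + 0.5846·12.4312] = 32.2839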